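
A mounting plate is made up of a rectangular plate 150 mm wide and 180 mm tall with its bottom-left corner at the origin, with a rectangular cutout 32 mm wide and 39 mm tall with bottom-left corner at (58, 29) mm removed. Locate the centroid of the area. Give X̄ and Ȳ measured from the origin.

plate: A = 150 × 180 = 27000.00, centroid at (75.00, 90.00).
hole: A = −(32 × 39) = -1248.00, centroid at (74.00, 48.50).
ΣA = 25752.00 mm²
ΣAX̄ = (27000.00)(75.00) + (-1248.00)(74.00) = 1932648.00 mm³
ΣAȲ = (27000.00)(90.00) + (-1248.00)(48.50) = 2369472.00 mm³
X̄ = 1932648.00 / 25752.00 = 75.05 mm
Ȳ = 2369472.00 / 25752.00 = 92.01 mm

X̄ = 75.05 mm, Ȳ = 92.01 mm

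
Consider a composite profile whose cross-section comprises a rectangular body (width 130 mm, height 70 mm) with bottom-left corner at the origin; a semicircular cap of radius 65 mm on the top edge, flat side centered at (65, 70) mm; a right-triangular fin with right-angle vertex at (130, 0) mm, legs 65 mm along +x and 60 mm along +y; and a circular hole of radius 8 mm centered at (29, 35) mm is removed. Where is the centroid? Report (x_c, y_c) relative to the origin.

rectangular body: A = 130 × 70 = 9100.00, centroid at (65.00, 35.00).
semicircular top: A = ½π·65² = 6636.61, centroid at (65.00, 97.59).
triangular fin: A = ½·65·60 = 1950.00, centroid at (151.67, 20.00).
hole: A = −π·8² = -201.06, centroid at (29.00, 35.00).
ΣA = 17485.55 mm², ΣAx_c = 1312799.15 mm³, ΣAy_c = 998109.18 mm³.
x_c = 1312799.15/17485.55 = 75.08 mm; y_c = 998109.18/17485.55 = 57.08 mm.

x_c = 75.08 mm, y_c = 57.08 mm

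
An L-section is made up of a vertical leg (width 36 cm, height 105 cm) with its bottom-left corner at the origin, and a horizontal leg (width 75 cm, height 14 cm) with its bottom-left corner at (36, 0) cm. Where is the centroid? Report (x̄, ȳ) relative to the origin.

x̄ = 30.07 cm, ȳ = 42.61 cm

vertical leg: A = 36 × 105 = 3780.00, centroid at (18.00, 52.50).
horizontal leg: A = 75 × 14 = 1050.00, centroid at (73.50, 7.00).
ΣA = 4830.00 cm², ΣAx̄ = 145215.00 cm³, ΣAȳ = 205800.00 cm³.
x̄ = 145215.00/4830.00 = 30.07 cm; ȳ = 205800.00/4830.00 = 42.61 cm.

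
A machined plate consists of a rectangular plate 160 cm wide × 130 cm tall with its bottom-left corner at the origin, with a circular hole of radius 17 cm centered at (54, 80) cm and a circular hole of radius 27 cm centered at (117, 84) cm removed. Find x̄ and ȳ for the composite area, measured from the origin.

x̄ = 76.53 cm, ȳ = 61.75 cm

Part | A | x̄ᵢ | ȳᵢ | A·x̄ᵢ | A·ȳᵢ
plate | 20800.00 | 80.00 | 65.00 | 1664000.00 | 1352000.00
hole 1 | -907.92 | 54.00 | 80.00 | -49027.69 | -72633.62
hole 2 | -2290.22 | 117.00 | 84.00 | -267955.86 | -192378.57
Σ | 17601.86 |  |  | 1347016.44 | 1086987.81
x̄ = 1347016.44 / 17601.86 = 76.53 cm
ȳ = 1086987.81 / 17601.86 = 61.75 cm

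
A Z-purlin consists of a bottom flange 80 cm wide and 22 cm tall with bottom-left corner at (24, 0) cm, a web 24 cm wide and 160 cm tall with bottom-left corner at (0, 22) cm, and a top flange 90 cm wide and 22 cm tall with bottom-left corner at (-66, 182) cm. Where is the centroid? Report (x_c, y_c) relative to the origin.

x_c = 15.45 cm, y_c = 104.64 cm

bottom flange: A = 80 × 22 = 1760.00, centroid at (64.00, 11.00).
web: A = 24 × 160 = 3840.00, centroid at (12.00, 102.00).
top flange: A = 90 × 22 = 1980.00, centroid at (-21.00, 193.00).
ΣA = 7580.00 cm², ΣAx_c = 117140.00 cm³, ΣAy_c = 793180.00 cm³.
x_c = 117140.00/7580.00 = 15.45 cm; y_c = 793180.00/7580.00 = 104.64 cm.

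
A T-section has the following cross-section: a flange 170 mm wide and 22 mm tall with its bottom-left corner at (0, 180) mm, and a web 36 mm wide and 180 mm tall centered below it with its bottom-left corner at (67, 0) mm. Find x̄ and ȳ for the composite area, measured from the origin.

Part | A | x̄ᵢ | ȳᵢ | A·x̄ᵢ | A·ȳᵢ
web | 6480.00 | 85.00 | 90.00 | 550800.00 | 583200.00
flange | 3740.00 | 85.00 | 191.00 | 317900.00 | 714340.00
Σ | 10220.00 |  |  | 868700.00 | 1297540.00
x̄ = 868700.00 / 10220.00 = 85.00 mm
ȳ = 1297540.00 / 10220.00 = 126.96 mm

x̄ = 85.00 mm, ȳ = 126.96 mm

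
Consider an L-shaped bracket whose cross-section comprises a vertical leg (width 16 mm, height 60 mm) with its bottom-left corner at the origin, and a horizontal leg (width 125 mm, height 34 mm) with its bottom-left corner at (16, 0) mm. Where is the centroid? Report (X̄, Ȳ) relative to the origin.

vertical leg: A = 16 × 60 = 960.00, centroid at (8.00, 30.00).
horizontal leg: A = 125 × 34 = 4250.00, centroid at (78.50, 17.00).
ΣA = 5210.00 mm²
ΣAX̄ = (960.00)(8.00) + (4250.00)(78.50) = 341305.00 mm³
ΣAȲ = (960.00)(30.00) + (4250.00)(17.00) = 101050.00 mm³
X̄ = 341305.00 / 5210.00 = 65.51 mm
Ȳ = 101050.00 / 5210.00 = 19.40 mm

X̄ = 65.51 mm, Ȳ = 19.40 mm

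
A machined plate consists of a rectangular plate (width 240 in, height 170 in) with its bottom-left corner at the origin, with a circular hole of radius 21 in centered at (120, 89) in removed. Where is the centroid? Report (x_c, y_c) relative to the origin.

x_c = 120.00 in, y_c = 84.86 in

plate: A = 240 × 170 = 40800.00, centroid at (120.00, 85.00).
hole: A = −π·21² = -1385.44, centroid at (120.00, 89.00).
ΣA = 39414.56 in²
ΣAx_c = (40800.00)(120.00) + (-1385.44)(120.00) = 4729746.92 in³
ΣAy_c = (40800.00)(85.00) + (-1385.44)(89.00) = 3344695.63 in³
x_c = 4729746.92 / 39414.56 = 120.00 in
y_c = 3344695.63 / 39414.56 = 84.86 in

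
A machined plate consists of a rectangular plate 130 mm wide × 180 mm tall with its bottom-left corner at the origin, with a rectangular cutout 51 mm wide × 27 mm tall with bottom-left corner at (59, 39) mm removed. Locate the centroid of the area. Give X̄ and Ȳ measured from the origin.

plate: A = 130 × 180 = 23400.00, centroid at (65.00, 90.00).
hole: A = −(51 × 27) = -1377.00, centroid at (84.50, 52.50).
ΣA = 22023.00 mm², ΣAX̄ = 1404643.50 mm³, ΣAȲ = 2033707.50 mm³.
X̄ = 1404643.50/22023.00 = 63.78 mm; Ȳ = 2033707.50/22023.00 = 92.34 mm.

X̄ = 63.78 mm, Ȳ = 92.34 mm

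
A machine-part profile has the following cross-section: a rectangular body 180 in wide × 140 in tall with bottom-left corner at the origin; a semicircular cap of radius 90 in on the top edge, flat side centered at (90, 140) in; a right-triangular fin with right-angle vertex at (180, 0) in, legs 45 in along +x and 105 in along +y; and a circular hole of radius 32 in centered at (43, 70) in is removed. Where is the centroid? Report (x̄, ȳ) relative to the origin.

x̄ = 100.77 in, ȳ = 104.91 in

rectangular body: A = 180 × 140 = 25200.00, centroid at (90.00, 70.00).
semicircular top: A = ½π·90² = 12723.45, centroid at (90.00, 178.20).
triangular fin: A = ½·45·105 = 2362.50, centroid at (195.00, 35.00).
hole: A = −π·32² = -3216.99, centroid at (43.00, 70.00).
ΣA = 37068.96 in², ΣAx̄ = 3735467.41 in³, ΣAȳ = 3888781.17 in³.
x̄ = 3735467.41/37068.96 = 100.77 in; ȳ = 3888781.17/37068.96 = 104.91 in.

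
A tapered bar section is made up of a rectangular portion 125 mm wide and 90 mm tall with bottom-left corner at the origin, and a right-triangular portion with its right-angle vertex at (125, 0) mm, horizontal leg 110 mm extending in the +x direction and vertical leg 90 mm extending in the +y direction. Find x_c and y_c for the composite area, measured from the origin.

rectangular portion: A = 125 × 90 = 11250.00, centroid at (62.50, 45.00).
triangular portion: A = ½·110·90 = 4950.00, centroid at (161.67, 30.00).
ΣA = 16200.00 mm², ΣAx_c = 1503375.00 mm³, ΣAy_c = 654750.00 mm³.
x_c = 1503375.00/16200.00 = 92.80 mm; y_c = 654750.00/16200.00 = 40.42 mm.

x_c = 92.80 mm, y_c = 40.42 mm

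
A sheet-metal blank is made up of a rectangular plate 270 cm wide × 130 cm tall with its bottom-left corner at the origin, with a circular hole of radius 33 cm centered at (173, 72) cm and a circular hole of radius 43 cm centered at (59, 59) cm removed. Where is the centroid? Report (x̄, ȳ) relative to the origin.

x̄ = 147.04 cm, ȳ = 65.42 cm

Part | A | x̄ᵢ | ȳᵢ | A·x̄ᵢ | A·ȳᵢ
plate | 35100.00 | 135.00 | 65.00 | 4738500.00 | 2281500.00
hole 1 | -3421.19 | 173.00 | 72.00 | -591866.63 | -246326.00
hole 2 | -5808.80 | 59.00 | 59.00 | -342719.48 | -342719.48
Σ | 25870.00 |  |  | 3803913.88 | 1692454.52
x̄ = 3803913.88 / 25870.00 = 147.04 cm
ȳ = 1692454.52 / 25870.00 = 65.42 cm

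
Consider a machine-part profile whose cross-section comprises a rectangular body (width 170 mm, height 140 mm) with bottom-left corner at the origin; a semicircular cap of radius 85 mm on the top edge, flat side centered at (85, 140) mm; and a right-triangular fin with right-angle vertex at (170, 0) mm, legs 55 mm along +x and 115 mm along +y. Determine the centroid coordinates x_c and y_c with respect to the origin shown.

rectangular body: A = 170 × 140 = 23800.00, centroid at (85.00, 70.00).
semicircular top: A = ½π·85² = 11349.00, centroid at (85.00, 176.08).
triangular fin: A = ½·55·115 = 3162.50, centroid at (188.33, 38.33).
ΣA = 38311.50 mm², ΣAx_c = 3583269.46 mm³, ΣAy_c = 3785506.32 mm³.
x_c = 3583269.46/38311.50 = 93.53 mm; y_c = 3785506.32/38311.50 = 98.81 mm.

x_c = 93.53 mm, y_c = 98.81 mm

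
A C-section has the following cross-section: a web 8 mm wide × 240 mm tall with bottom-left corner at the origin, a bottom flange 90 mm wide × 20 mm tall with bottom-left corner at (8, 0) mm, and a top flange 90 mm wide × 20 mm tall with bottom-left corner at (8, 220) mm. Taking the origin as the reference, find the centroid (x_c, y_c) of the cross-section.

x_c = 35.96 mm, y_c = 120.00 mm

web: A = 8 × 240 = 1920.00, centroid at (4.00, 120.00).
bottom flange: A = 90 × 20 = 1800.00, centroid at (53.00, 10.00).
top flange: A = 90 × 20 = 1800.00, centroid at (53.00, 230.00).
ΣA = 5520.00 mm²
ΣAx_c = (1920.00)(4.00) + (1800.00)(53.00) + (1800.00)(53.00) = 198480.00 mm³
ΣAy_c = (1920.00)(120.00) + (1800.00)(10.00) + (1800.00)(230.00) = 662400.00 mm³
x_c = 198480.00 / 5520.00 = 35.96 mm
y_c = 662400.00 / 5520.00 = 120.00 mm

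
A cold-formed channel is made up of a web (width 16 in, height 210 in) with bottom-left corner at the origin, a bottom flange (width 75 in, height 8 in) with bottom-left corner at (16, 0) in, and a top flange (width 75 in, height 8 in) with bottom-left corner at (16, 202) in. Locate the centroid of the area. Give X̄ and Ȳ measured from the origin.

web: A = 16 × 210 = 3360.00, centroid at (8.00, 105.00).
bottom flange: A = 75 × 8 = 600.00, centroid at (53.50, 4.00).
top flange: A = 75 × 8 = 600.00, centroid at (53.50, 206.00).
ΣA = 4560.00 in²
ΣAX̄ = (3360.00)(8.00) + (600.00)(53.50) + (600.00)(53.50) = 91080.00 in³
ΣAȲ = (3360.00)(105.00) + (600.00)(4.00) + (600.00)(206.00) = 478800.00 in³
X̄ = 91080.00 / 4560.00 = 19.97 in
Ȳ = 478800.00 / 4560.00 = 105.00 in

X̄ = 19.97 in, Ȳ = 105.00 in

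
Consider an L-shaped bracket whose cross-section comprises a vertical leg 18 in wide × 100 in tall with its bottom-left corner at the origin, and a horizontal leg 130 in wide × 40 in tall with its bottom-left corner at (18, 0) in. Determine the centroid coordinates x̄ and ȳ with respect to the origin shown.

Part | A | x̄ᵢ | ȳᵢ | A·x̄ᵢ | A·ȳᵢ
vertical leg | 1800.00 | 9.00 | 50.00 | 16200.00 | 90000.00
horizontal leg | 5200.00 | 83.00 | 20.00 | 431600.00 | 104000.00
Σ | 7000.00 |  |  | 447800.00 | 194000.00
x̄ = 447800.00 / 7000.00 = 63.97 in
ȳ = 194000.00 / 7000.00 = 27.71 in

x̄ = 63.97 in, ȳ = 27.71 in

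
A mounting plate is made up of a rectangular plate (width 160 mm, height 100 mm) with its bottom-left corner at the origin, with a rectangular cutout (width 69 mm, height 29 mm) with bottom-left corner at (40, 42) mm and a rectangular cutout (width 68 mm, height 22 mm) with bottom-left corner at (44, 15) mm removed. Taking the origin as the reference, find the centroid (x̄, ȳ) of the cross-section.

x̄ = 81.12 mm, ȳ = 51.83 mm

plate: A = 160 × 100 = 16000.00, centroid at (80.00, 50.00).
hole 1: A = −(69 × 29) = -2001.00, centroid at (74.50, 56.50).
hole 2: A = −(68 × 22) = -1496.00, centroid at (78.00, 26.00).
ΣA = 12503.00 mm², ΣAx̄ = 1014237.50 mm³, ΣAȳ = 648047.50 mm³.
x̄ = 1014237.50/12503.00 = 81.12 mm; ȳ = 648047.50/12503.00 = 51.83 mm.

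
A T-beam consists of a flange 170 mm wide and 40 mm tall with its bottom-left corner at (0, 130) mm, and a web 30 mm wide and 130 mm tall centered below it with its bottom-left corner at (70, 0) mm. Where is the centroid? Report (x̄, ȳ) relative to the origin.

web: A = 30 × 130 = 3900.00, centroid at (85.00, 65.00).
flange: A = 170 × 40 = 6800.00, centroid at (85.00, 150.00).
ΣA = 10700.00 mm²
ΣAx̄ = (3900.00)(85.00) + (6800.00)(85.00) = 909500.00 mm³
ΣAȳ = (3900.00)(65.00) + (6800.00)(150.00) = 1273500.00 mm³
x̄ = 909500.00 / 10700.00 = 85.00 mm
ȳ = 1273500.00 / 10700.00 = 119.02 mm

x̄ = 85.00 mm, ȳ = 119.02 mm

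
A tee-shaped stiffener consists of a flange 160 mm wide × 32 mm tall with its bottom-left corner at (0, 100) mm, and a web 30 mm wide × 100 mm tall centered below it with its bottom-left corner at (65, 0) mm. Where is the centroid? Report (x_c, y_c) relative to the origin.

web: A = 30 × 100 = 3000.00, centroid at (80.00, 50.00).
flange: A = 160 × 32 = 5120.00, centroid at (80.00, 116.00).
ΣA = 8120.00 mm²
ΣAx_c = (3000.00)(80.00) + (5120.00)(80.00) = 649600.00 mm³
ΣAy_c = (3000.00)(50.00) + (5120.00)(116.00) = 743920.00 mm³
x_c = 649600.00 / 8120.00 = 80.00 mm
y_c = 743920.00 / 8120.00 = 91.62 mm

x_c = 80.00 mm, y_c = 91.62 mm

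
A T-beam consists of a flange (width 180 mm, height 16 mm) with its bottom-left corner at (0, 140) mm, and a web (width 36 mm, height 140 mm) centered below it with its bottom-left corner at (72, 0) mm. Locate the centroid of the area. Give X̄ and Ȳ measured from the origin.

Part | A | x̄ᵢ | ȳᵢ | A·x̄ᵢ | A·ȳᵢ
web | 5040.00 | 90.00 | 70.00 | 453600.00 | 352800.00
flange | 2880.00 | 90.00 | 148.00 | 259200.00 | 426240.00
Σ | 7920.00 |  |  | 712800.00 | 779040.00
X̄ = 712800.00 / 7920.00 = 90.00 mm
Ȳ = 779040.00 / 7920.00 = 98.36 mm

X̄ = 90.00 mm, Ȳ = 98.36 mm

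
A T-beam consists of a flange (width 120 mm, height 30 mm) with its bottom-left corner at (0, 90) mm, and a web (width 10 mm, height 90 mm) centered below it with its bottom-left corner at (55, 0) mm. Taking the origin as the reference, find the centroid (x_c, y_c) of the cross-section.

x_c = 60.00 mm, y_c = 93.00 mm

Part | A | x̄ᵢ | ȳᵢ | A·x̄ᵢ | A·ȳᵢ
web | 900.00 | 60.00 | 45.00 | 54000.00 | 40500.00
flange | 3600.00 | 60.00 | 105.00 | 216000.00 | 378000.00
Σ | 4500.00 |  |  | 270000.00 | 418500.00
x_c = 270000.00 / 4500.00 = 60.00 mm
y_c = 418500.00 / 4500.00 = 93.00 mm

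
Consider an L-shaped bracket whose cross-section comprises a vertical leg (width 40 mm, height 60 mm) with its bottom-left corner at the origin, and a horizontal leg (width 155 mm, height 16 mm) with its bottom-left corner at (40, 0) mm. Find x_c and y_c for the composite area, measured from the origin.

x_c = 69.55 mm, y_c = 18.82 mm

vertical leg: A = 40 × 60 = 2400.00, centroid at (20.00, 30.00).
horizontal leg: A = 155 × 16 = 2480.00, centroid at (117.50, 8.00).
ΣA = 4880.00 mm², ΣAx_c = 339400.00 mm³, ΣAy_c = 91840.00 mm³.
x_c = 339400.00/4880.00 = 69.55 mm; y_c = 91840.00/4880.00 = 18.82 mm.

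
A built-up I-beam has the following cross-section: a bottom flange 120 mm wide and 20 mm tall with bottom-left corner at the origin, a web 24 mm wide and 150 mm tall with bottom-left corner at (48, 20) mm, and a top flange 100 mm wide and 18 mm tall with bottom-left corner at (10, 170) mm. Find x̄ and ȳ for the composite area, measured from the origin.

x̄ = 60.00 mm, ȳ = 88.23 mm

bottom flange: A = 120 × 20 = 2400.00, centroid at (60.00, 10.00).
web: A = 24 × 150 = 3600.00, centroid at (60.00, 95.00).
top flange: A = 100 × 18 = 1800.00, centroid at (60.00, 179.00).
ΣA = 7800.00 mm², ΣAx̄ = 468000.00 mm³, ΣAȳ = 688200.00 mm³.
x̄ = 468000.00/7800.00 = 60.00 mm; ȳ = 688200.00/7800.00 = 88.23 mm.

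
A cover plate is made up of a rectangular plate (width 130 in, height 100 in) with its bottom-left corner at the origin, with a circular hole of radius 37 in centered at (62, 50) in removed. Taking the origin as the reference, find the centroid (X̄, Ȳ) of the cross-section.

Part | A | x̄ᵢ | ȳᵢ | A·x̄ᵢ | A·ȳᵢ
plate | 13000.00 | 65.00 | 50.00 | 845000.00 | 650000.00
hole | -4300.84 | 62.00 | 50.00 | -266652.10 | -215042.02
Σ | 8699.16 |  |  | 578347.90 | 434957.98
X̄ = 578347.90 / 8699.16 = 66.48 in
Ȳ = 434957.98 / 8699.16 = 50.00 in

X̄ = 66.48 in, Ȳ = 50.00 in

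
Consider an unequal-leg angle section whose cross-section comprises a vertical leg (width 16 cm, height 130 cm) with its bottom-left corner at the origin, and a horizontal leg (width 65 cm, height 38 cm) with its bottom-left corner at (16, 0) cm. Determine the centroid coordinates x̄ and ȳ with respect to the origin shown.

x̄ = 29.99 cm, ȳ = 40.03 cm

Part | A | x̄ᵢ | ȳᵢ | A·x̄ᵢ | A·ȳᵢ
vertical leg | 2080.00 | 8.00 | 65.00 | 16640.00 | 135200.00
horizontal leg | 2470.00 | 48.50 | 19.00 | 119795.00 | 46930.00
Σ | 4550.00 |  |  | 136435.00 | 182130.00
x̄ = 136435.00 / 4550.00 = 29.99 cm
ȳ = 182130.00 / 4550.00 = 40.03 cm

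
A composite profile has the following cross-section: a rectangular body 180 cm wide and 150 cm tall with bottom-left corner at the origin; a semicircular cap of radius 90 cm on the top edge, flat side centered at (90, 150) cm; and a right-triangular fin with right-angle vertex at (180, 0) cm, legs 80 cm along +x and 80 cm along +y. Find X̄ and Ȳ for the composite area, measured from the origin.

rectangular body: A = 180 × 150 = 27000.00, centroid at (90.00, 75.00).
semicircular top: A = ½π·90² = 12723.45, centroid at (90.00, 188.20).
triangular fin: A = ½·80·80 = 3200.00, centroid at (206.67, 26.67).
ΣA = 42923.45 cm²
ΣAX̄ = (27000.00)(90.00) + (12723.45)(90.00) + (3200.00)(206.67) = 4236443.86 cm³
ΣAȲ = (27000.00)(75.00) + (12723.45)(188.20) + (3200.00)(26.67) = 4504850.87 cm³
X̄ = 4236443.86 / 42923.45 = 98.70 cm
Ȳ = 4504850.87 / 42923.45 = 104.95 cm

X̄ = 98.70 cm, Ȳ = 104.95 cm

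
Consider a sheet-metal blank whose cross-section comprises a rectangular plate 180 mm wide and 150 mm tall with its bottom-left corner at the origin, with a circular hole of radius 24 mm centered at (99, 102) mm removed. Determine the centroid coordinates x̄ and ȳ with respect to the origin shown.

x̄ = 89.35 mm, ȳ = 73.06 mm

plate: A = 180 × 150 = 27000.00, centroid at (90.00, 75.00).
hole: A = −π·24² = -1809.56, centroid at (99.00, 102.00).
ΣA = 25190.44 mm²
ΣAx̄ = (27000.00)(90.00) + (-1809.56)(99.00) = 2250853.82 mm³
ΣAȳ = (27000.00)(75.00) + (-1809.56)(102.00) = 1840425.15 mm³
x̄ = 2250853.82 / 25190.44 = 89.35 mm
ȳ = 1840425.15 / 25190.44 = 73.06 mm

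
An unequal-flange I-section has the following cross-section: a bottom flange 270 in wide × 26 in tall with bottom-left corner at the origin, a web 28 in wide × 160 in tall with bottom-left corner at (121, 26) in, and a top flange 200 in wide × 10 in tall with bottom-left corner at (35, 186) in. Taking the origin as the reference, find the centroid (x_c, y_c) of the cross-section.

Part | A | x̄ᵢ | ȳᵢ | A·x̄ᵢ | A·ȳᵢ
bottom flange | 7020.00 | 135.00 | 13.00 | 947700.00 | 91260.00
web | 4480.00 | 135.00 | 106.00 | 604800.00 | 474880.00
top flange | 2000.00 | 135.00 | 191.00 | 270000.00 | 382000.00
Σ | 13500.00 |  |  | 1822500.00 | 948140.00
x_c = 1822500.00 / 13500.00 = 135.00 in
y_c = 948140.00 / 13500.00 = 70.23 in

x_c = 135.00 in, y_c = 70.23 in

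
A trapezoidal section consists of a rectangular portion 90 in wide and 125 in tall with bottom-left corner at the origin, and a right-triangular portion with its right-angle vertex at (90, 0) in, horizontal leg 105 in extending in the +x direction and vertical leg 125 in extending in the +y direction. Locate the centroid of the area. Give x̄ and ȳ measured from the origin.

x̄ = 74.47 in, ȳ = 54.82 in

Part | A | x̄ᵢ | ȳᵢ | A·x̄ᵢ | A·ȳᵢ
rectangular portion | 11250.00 | 45.00 | 62.50 | 506250.00 | 703125.00
triangular portion | 6562.50 | 125.00 | 41.67 | 820312.50 | 273437.50
Σ | 17812.50 |  |  | 1326562.50 | 976562.50
x̄ = 1326562.50 / 17812.50 = 74.47 in
ȳ = 976562.50 / 17812.50 = 54.82 in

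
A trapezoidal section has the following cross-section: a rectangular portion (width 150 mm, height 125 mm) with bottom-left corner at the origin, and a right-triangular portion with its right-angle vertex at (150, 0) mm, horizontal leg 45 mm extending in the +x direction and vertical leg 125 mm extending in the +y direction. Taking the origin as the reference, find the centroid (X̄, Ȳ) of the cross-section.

rectangular portion: A = 150 × 125 = 18750.00, centroid at (75.00, 62.50).
triangular portion: A = ½·45·125 = 2812.50, centroid at (165.00, 41.67).
ΣA = 21562.50 mm²
ΣAX̄ = (18750.00)(75.00) + (2812.50)(165.00) = 1870312.50 mm³
ΣAȲ = (18750.00)(62.50) + (2812.50)(41.67) = 1289062.50 mm³
X̄ = 1870312.50 / 21562.50 = 86.74 mm
Ȳ = 1289062.50 / 21562.50 = 59.78 mm

X̄ = 86.74 mm, Ȳ = 59.78 mm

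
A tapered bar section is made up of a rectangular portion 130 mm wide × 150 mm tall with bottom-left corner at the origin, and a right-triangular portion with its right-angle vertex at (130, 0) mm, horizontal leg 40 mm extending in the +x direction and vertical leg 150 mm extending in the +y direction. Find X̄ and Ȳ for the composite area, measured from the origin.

rectangular portion: A = 130 × 150 = 19500.00, centroid at (65.00, 75.00).
triangular portion: A = ½·40·150 = 3000.00, centroid at (143.33, 50.00).
ΣA = 22500.00 mm²
ΣAX̄ = (19500.00)(65.00) + (3000.00)(143.33) = 1697500.00 mm³
ΣAȲ = (19500.00)(75.00) + (3000.00)(50.00) = 1612500.00 mm³
X̄ = 1697500.00 / 22500.00 = 75.44 mm
Ȳ = 1612500.00 / 22500.00 = 71.67 mm

X̄ = 75.44 mm, Ȳ = 71.67 mm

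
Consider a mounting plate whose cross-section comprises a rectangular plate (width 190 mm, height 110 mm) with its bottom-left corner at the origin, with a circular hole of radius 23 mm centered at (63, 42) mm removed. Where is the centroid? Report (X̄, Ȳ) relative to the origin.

X̄ = 97.76 mm, Ȳ = 56.12 mm

Part | A | x̄ᵢ | ȳᵢ | A·x̄ᵢ | A·ȳᵢ
plate | 20900.00 | 95.00 | 55.00 | 1985500.00 | 1149500.00
hole | -1661.90 | 63.00 | 42.00 | -104699.86 | -69799.91
Σ | 19238.10 |  |  | 1880800.14 | 1079700.09
X̄ = 1880800.14 / 19238.10 = 97.76 mm
Ȳ = 1079700.09 / 19238.10 = 56.12 mm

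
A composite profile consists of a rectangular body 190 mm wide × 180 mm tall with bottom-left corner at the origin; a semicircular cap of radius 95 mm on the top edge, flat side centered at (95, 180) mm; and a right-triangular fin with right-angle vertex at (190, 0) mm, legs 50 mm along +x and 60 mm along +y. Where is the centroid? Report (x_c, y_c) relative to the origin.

rectangular body: A = 190 × 180 = 34200.00, centroid at (95.00, 90.00).
semicircular top: A = ½π·95² = 14176.44, centroid at (95.00, 220.32).
triangular fin: A = ½·50·60 = 1500.00, centroid at (206.67, 20.00).
ΣA = 49876.44 mm², ΣAx_c = 4905761.50 mm³, ΣAy_c = 6231341.97 mm³.
x_c = 4905761.50/49876.44 = 98.36 mm; y_c = 6231341.97/49876.44 = 124.94 mm.

x_c = 98.36 mm, y_c = 124.94 mm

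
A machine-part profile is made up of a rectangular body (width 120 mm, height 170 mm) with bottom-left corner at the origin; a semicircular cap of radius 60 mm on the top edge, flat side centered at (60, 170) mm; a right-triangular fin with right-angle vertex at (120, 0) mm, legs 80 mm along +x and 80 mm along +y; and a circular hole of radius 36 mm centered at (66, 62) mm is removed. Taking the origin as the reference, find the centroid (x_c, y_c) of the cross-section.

x_c = 70.04 mm, y_c = 106.11 mm

Part | A | x̄ᵢ | ȳᵢ | A·x̄ᵢ | A·ȳᵢ
rectangular body | 20400.00 | 60.00 | 85.00 | 1224000.00 | 1734000.00
semicircular top | 5654.87 | 60.00 | 195.46 | 339292.01 | 1105327.35
triangular fin | 3200.00 | 146.67 | 26.67 | 469333.33 | 85333.33
hole | -4071.50 | 66.00 | 62.00 | -268719.27 | -252433.25
Σ | 25183.36 |  |  | 1763906.07 | 2672227.43
x_c = 1763906.07 / 25183.36 = 70.04 mm
y_c = 2672227.43 / 25183.36 = 106.11 mm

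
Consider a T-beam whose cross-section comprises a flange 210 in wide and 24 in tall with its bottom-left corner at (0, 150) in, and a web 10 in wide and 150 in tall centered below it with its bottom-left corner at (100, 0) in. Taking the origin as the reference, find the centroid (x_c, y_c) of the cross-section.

x_c = 105.00 in, y_c = 142.05 in

web: A = 10 × 150 = 1500.00, centroid at (105.00, 75.00).
flange: A = 210 × 24 = 5040.00, centroid at (105.00, 162.00).
ΣA = 6540.00 in², ΣAx_c = 686700.00 in³, ΣAy_c = 928980.00 in³.
x_c = 686700.00/6540.00 = 105.00 in; y_c = 928980.00/6540.00 = 142.05 in.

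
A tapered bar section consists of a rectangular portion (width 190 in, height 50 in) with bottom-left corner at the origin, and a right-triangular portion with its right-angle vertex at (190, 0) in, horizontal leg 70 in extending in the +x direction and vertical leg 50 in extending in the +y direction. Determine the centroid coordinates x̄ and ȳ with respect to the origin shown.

x̄ = 113.41 in, ȳ = 23.70 in

rectangular portion: A = 190 × 50 = 9500.00, centroid at (95.00, 25.00).
triangular portion: A = ½·70·50 = 1750.00, centroid at (213.33, 16.67).
ΣA = 11250.00 in²
ΣAx̄ = (9500.00)(95.00) + (1750.00)(213.33) = 1275833.33 in³
ΣAȳ = (9500.00)(25.00) + (1750.00)(16.67) = 266666.67 in³
x̄ = 1275833.33 / 11250.00 = 113.41 in
ȳ = 266666.67 / 11250.00 = 23.70 in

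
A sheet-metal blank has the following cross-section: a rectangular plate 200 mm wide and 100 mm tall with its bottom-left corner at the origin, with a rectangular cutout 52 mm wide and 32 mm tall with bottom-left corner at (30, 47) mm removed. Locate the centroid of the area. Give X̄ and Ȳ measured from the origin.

Part | A | x̄ᵢ | ȳᵢ | A·x̄ᵢ | A·ȳᵢ
plate | 20000.00 | 100.00 | 50.00 | 2000000.00 | 1000000.00
hole | -1664.00 | 56.00 | 63.00 | -93184.00 | -104832.00
Σ | 18336.00 |  |  | 1906816.00 | 895168.00
X̄ = 1906816.00 / 18336.00 = 103.99 mm
Ȳ = 895168.00 / 18336.00 = 48.82 mm

X̄ = 103.99 mm, Ȳ = 48.82 mm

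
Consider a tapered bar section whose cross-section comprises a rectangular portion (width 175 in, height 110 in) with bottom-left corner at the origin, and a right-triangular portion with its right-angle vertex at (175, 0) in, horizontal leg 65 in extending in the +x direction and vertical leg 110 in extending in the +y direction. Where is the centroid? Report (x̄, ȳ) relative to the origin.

x̄ = 104.60 in, ȳ = 52.13 in

rectangular portion: A = 175 × 110 = 19250.00, centroid at (87.50, 55.00).
triangular portion: A = ½·65·110 = 3575.00, centroid at (196.67, 36.67).
ΣA = 22825.00 in², ΣAx̄ = 2387458.33 in³, ΣAȳ = 1189833.33 in³.
x̄ = 2387458.33/22825.00 = 104.60 in; ȳ = 1189833.33/22825.00 = 52.13 in.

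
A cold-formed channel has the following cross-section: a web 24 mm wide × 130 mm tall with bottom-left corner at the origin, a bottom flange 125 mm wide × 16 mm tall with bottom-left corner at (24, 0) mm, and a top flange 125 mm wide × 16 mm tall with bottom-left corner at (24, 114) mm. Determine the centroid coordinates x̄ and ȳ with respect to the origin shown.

x̄ = 53.85 mm, ȳ = 65.00 mm

web: A = 24 × 130 = 3120.00, centroid at (12.00, 65.00).
bottom flange: A = 125 × 16 = 2000.00, centroid at (86.50, 8.00).
top flange: A = 125 × 16 = 2000.00, centroid at (86.50, 122.00).
ΣA = 7120.00 mm²
ΣAx̄ = (3120.00)(12.00) + (2000.00)(86.50) + (2000.00)(86.50) = 383440.00 mm³
ΣAȳ = (3120.00)(65.00) + (2000.00)(8.00) + (2000.00)(122.00) = 462800.00 mm³
x̄ = 383440.00 / 7120.00 = 53.85 mm
ȳ = 462800.00 / 7120.00 = 65.00 mm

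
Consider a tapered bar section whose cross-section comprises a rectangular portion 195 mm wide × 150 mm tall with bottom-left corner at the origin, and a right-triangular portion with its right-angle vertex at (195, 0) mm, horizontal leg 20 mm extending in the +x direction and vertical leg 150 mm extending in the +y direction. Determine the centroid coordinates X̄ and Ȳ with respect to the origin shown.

rectangular portion: A = 195 × 150 = 29250.00, centroid at (97.50, 75.00).
triangular portion: A = ½·20·150 = 1500.00, centroid at (201.67, 50.00).
ΣA = 30750.00 mm²
ΣAX̄ = (29250.00)(97.50) + (1500.00)(201.67) = 3154375.00 mm³
ΣAȲ = (29250.00)(75.00) + (1500.00)(50.00) = 2268750.00 mm³
X̄ = 3154375.00 / 30750.00 = 102.58 mm
Ȳ = 2268750.00 / 30750.00 = 73.78 mm

X̄ = 102.58 mm, Ȳ = 73.78 mm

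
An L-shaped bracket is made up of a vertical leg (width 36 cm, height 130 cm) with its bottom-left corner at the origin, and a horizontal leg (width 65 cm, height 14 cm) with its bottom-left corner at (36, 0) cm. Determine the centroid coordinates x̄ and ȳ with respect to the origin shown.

x̄ = 26.22 cm, ȳ = 55.56 cm

vertical leg: A = 36 × 130 = 4680.00, centroid at (18.00, 65.00).
horizontal leg: A = 65 × 14 = 910.00, centroid at (68.50, 7.00).
ΣA = 5590.00 cm², ΣAx̄ = 146575.00 cm³, ΣAȳ = 310570.00 cm³.
x̄ = 146575.00/5590.00 = 26.22 cm; ȳ = 310570.00/5590.00 = 55.56 cm.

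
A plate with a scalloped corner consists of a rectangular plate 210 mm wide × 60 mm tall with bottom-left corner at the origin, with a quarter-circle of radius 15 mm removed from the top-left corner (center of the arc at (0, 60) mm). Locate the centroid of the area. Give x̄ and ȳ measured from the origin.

x̄ = 106.40 mm, ȳ = 29.66 mm

plate: A = 210 × 60 = 12600.00, centroid at (105.00, 30.00).
removed quarter-circle: A = −¼π·15² = -176.71, centroid at (6.37, 53.63).
ΣA = 12423.29 mm²
ΣAx̄ = (12600.00)(105.00) + (-176.71)(6.37) = 1321875.00 mm³
ΣAȳ = (12600.00)(30.00) + (-176.71)(53.63) = 368522.12 mm³
x̄ = 1321875.00 / 12423.29 = 106.40 mm
ȳ = 368522.12 / 12423.29 = 29.66 mm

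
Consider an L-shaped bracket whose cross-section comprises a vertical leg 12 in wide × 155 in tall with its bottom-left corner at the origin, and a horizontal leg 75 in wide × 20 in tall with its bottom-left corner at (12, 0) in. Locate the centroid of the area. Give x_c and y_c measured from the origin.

Part | A | x̄ᵢ | ȳᵢ | A·x̄ᵢ | A·ȳᵢ
vertical leg | 1860.00 | 6.00 | 77.50 | 11160.00 | 144150.00
horizontal leg | 1500.00 | 49.50 | 10.00 | 74250.00 | 15000.00
Σ | 3360.00 |  |  | 85410.00 | 159150.00
x_c = 85410.00 / 3360.00 = 25.42 in
y_c = 159150.00 / 3360.00 = 47.37 in

x_c = 25.42 in, y_c = 47.37 in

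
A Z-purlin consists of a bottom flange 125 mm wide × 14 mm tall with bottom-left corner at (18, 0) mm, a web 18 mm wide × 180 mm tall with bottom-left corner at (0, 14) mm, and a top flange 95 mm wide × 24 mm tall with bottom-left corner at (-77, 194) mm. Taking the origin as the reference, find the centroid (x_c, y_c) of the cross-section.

x_c = 14.14 mm, y_c = 112.64 mm

bottom flange: A = 125 × 14 = 1750.00, centroid at (80.50, 7.00).
web: A = 18 × 180 = 3240.00, centroid at (9.00, 104.00).
top flange: A = 95 × 24 = 2280.00, centroid at (-29.50, 206.00).
ΣA = 7270.00 mm², ΣAx_c = 102775.00 mm³, ΣAy_c = 818890.00 mm³.
x_c = 102775.00/7270.00 = 14.14 mm; y_c = 818890.00/7270.00 = 112.64 mm.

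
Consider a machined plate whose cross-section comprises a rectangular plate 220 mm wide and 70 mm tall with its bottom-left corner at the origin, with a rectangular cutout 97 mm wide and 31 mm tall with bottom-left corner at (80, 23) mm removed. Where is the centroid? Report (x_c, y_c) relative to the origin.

Part | A | x̄ᵢ | ȳᵢ | A·x̄ᵢ | A·ȳᵢ
plate | 15400.00 | 110.00 | 35.00 | 1694000.00 | 539000.00
hole | -3007.00 | 128.50 | 38.50 | -386399.50 | -115769.50
Σ | 12393.00 |  |  | 1307600.50 | 423230.50
x_c = 1307600.50 / 12393.00 = 105.51 mm
y_c = 423230.50 / 12393.00 = 34.15 mm

x_c = 105.51 mm, y_c = 34.15 mm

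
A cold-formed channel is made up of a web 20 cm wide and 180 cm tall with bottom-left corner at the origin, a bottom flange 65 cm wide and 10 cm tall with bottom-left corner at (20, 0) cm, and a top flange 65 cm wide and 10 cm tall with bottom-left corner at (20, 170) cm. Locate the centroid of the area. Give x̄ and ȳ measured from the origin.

x̄ = 21.28 cm, ȳ = 90.00 cm

web: A = 20 × 180 = 3600.00, centroid at (10.00, 90.00).
bottom flange: A = 65 × 10 = 650.00, centroid at (52.50, 5.00).
top flange: A = 65 × 10 = 650.00, centroid at (52.50, 175.00).
ΣA = 4900.00 cm²
ΣAx̄ = (3600.00)(10.00) + (650.00)(52.50) + (650.00)(52.50) = 104250.00 cm³
ΣAȳ = (3600.00)(90.00) + (650.00)(5.00) + (650.00)(175.00) = 441000.00 cm³
x̄ = 104250.00 / 4900.00 = 21.28 cm
ȳ = 441000.00 / 4900.00 = 90.00 cm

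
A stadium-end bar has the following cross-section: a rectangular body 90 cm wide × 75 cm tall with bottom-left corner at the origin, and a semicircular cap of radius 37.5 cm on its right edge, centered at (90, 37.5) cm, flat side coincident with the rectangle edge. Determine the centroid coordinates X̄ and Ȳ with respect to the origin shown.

rectangular body: A = 90 × 75 = 6750.00, centroid at (45.00, 37.50).
semicircular end: A = ½π·37.5² = 2208.93, centroid at (105.92, 37.50).
ΣA = 8958.93 cm²
ΣAX̄ = (6750.00)(45.00) + (2208.93)(105.92) = 537710.16 cm³
ΣAȲ = (6750.00)(37.50) + (2208.93)(37.50) = 335959.96 cm³
X̄ = 537710.16 / 8958.93 = 60.02 cm
Ȳ = 335959.96 / 8958.93 = 37.50 cm

X̄ = 60.02 cm, Ȳ = 37.50 cm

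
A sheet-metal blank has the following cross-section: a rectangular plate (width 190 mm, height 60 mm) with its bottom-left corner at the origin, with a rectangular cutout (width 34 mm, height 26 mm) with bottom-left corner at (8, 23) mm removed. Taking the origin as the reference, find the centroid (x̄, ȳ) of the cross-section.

plate: A = 190 × 60 = 11400.00, centroid at (95.00, 30.00).
hole: A = −(34 × 26) = -884.00, centroid at (25.00, 36.00).
ΣA = 10516.00 mm², ΣAx̄ = 1060900.00 mm³, ΣAȳ = 310176.00 mm³.
x̄ = 1060900.00/10516.00 = 100.88 mm; ȳ = 310176.00/10516.00 = 29.50 mm.

x̄ = 100.88 mm, ȳ = 29.50 mm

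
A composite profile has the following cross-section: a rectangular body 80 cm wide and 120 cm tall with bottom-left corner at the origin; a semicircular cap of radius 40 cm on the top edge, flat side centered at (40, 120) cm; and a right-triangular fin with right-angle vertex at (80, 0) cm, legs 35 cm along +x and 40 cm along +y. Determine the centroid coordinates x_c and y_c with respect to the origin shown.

x_c = 42.82 cm, y_c = 72.55 cm

rectangular body: A = 80 × 120 = 9600.00, centroid at (40.00, 60.00).
semicircular top: A = ½π·40² = 2513.27, centroid at (40.00, 136.98).
triangular fin: A = ½·35·40 = 700.00, centroid at (91.67, 13.33).
ΣA = 12813.27 cm², ΣAx_c = 548697.63 cm³, ΣAy_c = 929592.89 cm³.
x_c = 548697.63/12813.27 = 42.82 cm; y_c = 929592.89/12813.27 = 72.55 cm.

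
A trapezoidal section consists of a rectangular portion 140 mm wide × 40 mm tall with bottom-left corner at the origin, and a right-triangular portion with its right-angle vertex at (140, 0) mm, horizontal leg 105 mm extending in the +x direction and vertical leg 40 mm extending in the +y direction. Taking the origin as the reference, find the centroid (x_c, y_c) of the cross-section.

x_c = 98.64 mm, y_c = 18.18 mm

Part | A | x̄ᵢ | ȳᵢ | A·x̄ᵢ | A·ȳᵢ
rectangular portion | 5600.00 | 70.00 | 20.00 | 392000.00 | 112000.00
triangular portion | 2100.00 | 175.00 | 13.33 | 367500.00 | 28000.00
Σ | 7700.00 |  |  | 759500.00 | 140000.00
x_c = 759500.00 / 7700.00 = 98.64 mm
y_c = 140000.00 / 7700.00 = 18.18 mm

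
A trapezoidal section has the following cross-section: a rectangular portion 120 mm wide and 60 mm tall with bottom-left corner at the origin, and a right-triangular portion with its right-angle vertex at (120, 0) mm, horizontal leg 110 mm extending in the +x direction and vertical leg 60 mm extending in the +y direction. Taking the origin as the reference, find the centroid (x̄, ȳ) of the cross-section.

Part | A | x̄ᵢ | ȳᵢ | A·x̄ᵢ | A·ȳᵢ
rectangular portion | 7200.00 | 60.00 | 30.00 | 432000.00 | 216000.00
triangular portion | 3300.00 | 156.67 | 20.00 | 517000.00 | 66000.00
Σ | 10500.00 |  |  | 949000.00 | 282000.00
x̄ = 949000.00 / 10500.00 = 90.38 mm
ȳ = 282000.00 / 10500.00 = 26.86 mm

x̄ = 90.38 mm, ȳ = 26.86 mm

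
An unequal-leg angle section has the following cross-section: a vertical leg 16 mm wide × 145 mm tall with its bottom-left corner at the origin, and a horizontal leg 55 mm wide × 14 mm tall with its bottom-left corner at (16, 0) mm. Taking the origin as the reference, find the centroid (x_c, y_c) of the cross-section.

vertical leg: A = 16 × 145 = 2320.00, centroid at (8.00, 72.50).
horizontal leg: A = 55 × 14 = 770.00, centroid at (43.50, 7.00).
ΣA = 3090.00 mm²
ΣAx_c = (2320.00)(8.00) + (770.00)(43.50) = 52055.00 mm³
ΣAy_c = (2320.00)(72.50) + (770.00)(7.00) = 173590.00 mm³
x_c = 52055.00 / 3090.00 = 16.85 mm
y_c = 173590.00 / 3090.00 = 56.18 mm

x_c = 16.85 mm, y_c = 56.18 mm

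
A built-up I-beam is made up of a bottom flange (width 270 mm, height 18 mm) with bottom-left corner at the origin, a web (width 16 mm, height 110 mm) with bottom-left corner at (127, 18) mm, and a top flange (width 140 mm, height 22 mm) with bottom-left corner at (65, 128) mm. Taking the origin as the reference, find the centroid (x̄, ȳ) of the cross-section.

bottom flange: A = 270 × 18 = 4860.00, centroid at (135.00, 9.00).
web: A = 16 × 110 = 1760.00, centroid at (135.00, 73.00).
top flange: A = 140 × 22 = 3080.00, centroid at (135.00, 139.00).
ΣA = 9700.00 mm², ΣAx̄ = 1309500.00 mm³, ΣAȳ = 600340.00 mm³.
x̄ = 1309500.00/9700.00 = 135.00 mm; ȳ = 600340.00/9700.00 = 61.89 mm.

x̄ = 135.00 mm, ȳ = 61.89 mm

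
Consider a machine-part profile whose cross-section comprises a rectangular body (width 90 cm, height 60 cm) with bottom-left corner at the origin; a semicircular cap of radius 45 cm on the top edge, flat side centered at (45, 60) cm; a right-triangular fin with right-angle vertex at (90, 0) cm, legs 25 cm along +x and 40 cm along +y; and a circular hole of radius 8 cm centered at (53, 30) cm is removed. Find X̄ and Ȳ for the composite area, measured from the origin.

X̄ = 47.82 cm, Ȳ = 46.65 cm

rectangular body: A = 90 × 60 = 5400.00, centroid at (45.00, 30.00).
semicircular top: A = ½π·45² = 3180.86, centroid at (45.00, 79.10).
triangular fin: A = ½·25·40 = 500.00, centroid at (98.33, 13.33).
hole: A = −π·8² = -201.06, centroid at (53.00, 30.00).
ΣA = 8879.80 cm², ΣAX̄ = 424649.20 cm³, ΣAȲ = 414236.56 cm³.
X̄ = 424649.20/8879.80 = 47.82 cm; Ȳ = 414236.56/8879.80 = 46.65 cm.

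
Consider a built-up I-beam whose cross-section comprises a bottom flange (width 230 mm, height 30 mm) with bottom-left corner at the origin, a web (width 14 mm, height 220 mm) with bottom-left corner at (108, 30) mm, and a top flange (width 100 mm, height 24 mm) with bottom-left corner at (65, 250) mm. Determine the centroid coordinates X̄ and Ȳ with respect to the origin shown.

bottom flange: A = 230 × 30 = 6900.00, centroid at (115.00, 15.00).
web: A = 14 × 220 = 3080.00, centroid at (115.00, 140.00).
top flange: A = 100 × 24 = 2400.00, centroid at (115.00, 262.00).
ΣA = 12380.00 mm²
ΣAX̄ = (6900.00)(115.00) + (3080.00)(115.00) + (2400.00)(115.00) = 1423700.00 mm³
ΣAȲ = (6900.00)(15.00) + (3080.00)(140.00) + (2400.00)(262.00) = 1163500.00 mm³
X̄ = 1423700.00 / 12380.00 = 115.00 mm
Ȳ = 1163500.00 / 12380.00 = 93.98 mm

X̄ = 115.00 mm, Ȳ = 93.98 mm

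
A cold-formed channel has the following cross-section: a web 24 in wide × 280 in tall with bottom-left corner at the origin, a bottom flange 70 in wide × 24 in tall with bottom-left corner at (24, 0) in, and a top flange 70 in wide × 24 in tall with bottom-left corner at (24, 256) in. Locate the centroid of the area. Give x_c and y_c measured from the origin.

web: A = 24 × 280 = 6720.00, centroid at (12.00, 140.00).
bottom flange: A = 70 × 24 = 1680.00, centroid at (59.00, 12.00).
top flange: A = 70 × 24 = 1680.00, centroid at (59.00, 268.00).
ΣA = 10080.00 in², ΣAx_c = 278880.00 in³, ΣAy_c = 1411200.00 in³.
x_c = 278880.00/10080.00 = 27.67 in; y_c = 1411200.00/10080.00 = 140.00 in.

x_c = 27.67 in, y_c = 140.00 in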